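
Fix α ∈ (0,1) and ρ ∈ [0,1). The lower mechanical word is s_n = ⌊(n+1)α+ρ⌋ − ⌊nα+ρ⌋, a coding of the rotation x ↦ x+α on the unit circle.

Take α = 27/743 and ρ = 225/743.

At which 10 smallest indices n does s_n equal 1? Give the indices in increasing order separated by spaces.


n=0: ⌊252/743⌋−⌊225/743⌋ = 0−0 = 0
n=1: ⌊279/743⌋−⌊252/743⌋ = 0−0 = 0
  …
n=19: ⌊765/743⌋−⌊738/743⌋ = 1−0 = 1  ← one
n=20: ⌊792/743⌋−⌊765/743⌋ = 1−1 = 0
n=21: ⌊819/743⌋−⌊792/743⌋ = 1−1 = 0
  …
n=46: ⌊1494/743⌋−⌊1467/743⌋ = 2−1 = 1  ← one
n=47: ⌊1521/743⌋−⌊1494/743⌋ = 2−2 = 0
n=48: ⌊1548/743⌋−⌊1521/743⌋ = 2−2 = 0
  …
n=74: ⌊2250/743⌋−⌊2223/743⌋ = 3−2 = 1  ← one
n=75: ⌊2277/743⌋−⌊2250/743⌋ = 3−3 = 0
n=76: ⌊2304/743⌋−⌊2277/743⌋ = 3−3 = 0
  …
n=101: ⌊2979/743⌋−⌊2952/743⌋ = 4−3 = 1  ← one
n=102: ⌊3006/743⌋−⌊2979/743⌋ = 4−4 = 0
n=103: ⌊3033/743⌋−⌊3006/743⌋ = 4−4 = 0
  …
n=129: ⌊3735/743⌋−⌊3708/743⌋ = 5−4 = 1  ← one
n=130: ⌊3762/743⌋−⌊3735/743⌋ = 5−5 = 0
n=131: ⌊3789/743⌋−⌊3762/743⌋ = 5−5 = 0
  …
n=156: ⌊4464/743⌋−⌊4437/743⌋ = 6−5 = 1  ← one
n=157: ⌊4491/743⌋−⌊4464/743⌋ = 6−6 = 0
n=158: ⌊4518/743⌋−⌊4491/743⌋ = 6−6 = 0
  …
n=184: ⌊5220/743⌋−⌊5193/743⌋ = 7−6 = 1  ← one
n=185: ⌊5247/743⌋−⌊5220/743⌋ = 7−7 = 0
n=186: ⌊5274/743⌋−⌊5247/743⌋ = 7−7 = 0
  …
n=211: ⌊5949/743⌋−⌊5922/743⌋ = 8−7 = 1  ← one
n=212: ⌊5976/743⌋−⌊5949/743⌋ = 8−8 = 0
n=213: ⌊6003/743⌋−⌊5976/743⌋ = 8−8 = 0
  …
n=239: ⌊6705/743⌋−⌊6678/743⌋ = 9−8 = 1  ← one
n=240: ⌊6732/743⌋−⌊6705/743⌋ = 9−9 = 0
n=241: ⌊6759/743⌋−⌊6732/743⌋ = 9−9 = 0
  …
n=266: ⌊7434/743⌋−⌊7407/743⌋ = 10−9 = 1  ← one
positions of the first 10 ones: 19 46 74 101 129 156 184 211 239 266

19 46 74 101 129 156 184 211 239 266


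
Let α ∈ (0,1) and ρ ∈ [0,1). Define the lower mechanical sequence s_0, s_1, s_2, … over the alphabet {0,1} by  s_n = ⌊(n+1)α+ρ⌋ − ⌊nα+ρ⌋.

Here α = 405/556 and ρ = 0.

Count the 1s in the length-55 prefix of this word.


#1s = Σ_{n=0}^{54} s_n = Σ_{n=0}^{54} (⌊(n+1)α+ρ⌋ − ⌊nα+ρ⌋)
the sum telescopes: every ⌊nα+ρ⌋ with 0 < n < 55 appears once with + and once with −, leaving ⌊55α+ρ⌋ − ⌊0·α+ρ⌋
55α + ρ = (55·405) / 556 = 22275/556
ρ = 0/556
⌊22275/556⌋ = 40,  ⌊0/556⌋ = 0
#1s = 40 − 0 = 40

40


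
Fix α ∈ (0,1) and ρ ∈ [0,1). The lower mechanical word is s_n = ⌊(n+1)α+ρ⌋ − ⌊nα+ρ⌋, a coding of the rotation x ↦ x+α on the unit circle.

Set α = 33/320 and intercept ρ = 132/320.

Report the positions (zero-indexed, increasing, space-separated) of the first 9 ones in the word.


5 15 25 34 44 54 63 73 83

n=0: ⌊165/320⌋−⌊132/320⌋ = 0−0 = 0
n=1: ⌊198/320⌋−⌊165/320⌋ = 0−0 = 0
  …
n=5: ⌊330/320⌋−⌊297/320⌋ = 1−0 = 1  ← one
n=6: ⌊363/320⌋−⌊330/320⌋ = 1−1 = 0
n=7: ⌊396/320⌋−⌊363/320⌋ = 1−1 = 0
  …
n=15: ⌊660/320⌋−⌊627/320⌋ = 2−1 = 1  ← one
n=16: ⌊693/320⌋−⌊660/320⌋ = 2−2 = 0
n=17: ⌊726/320⌋−⌊693/320⌋ = 2−2 = 0
  …
n=25: ⌊990/320⌋−⌊957/320⌋ = 3−2 = 1  ← one
n=26: ⌊1023/320⌋−⌊990/320⌋ = 3−3 = 0
n=27: ⌊1056/320⌋−⌊1023/320⌋ = 3−3 = 0
  …
n=34: ⌊1287/320⌋−⌊1254/320⌋ = 4−3 = 1  ← one
n=35: ⌊1320/320⌋−⌊1287/320⌋ = 4−4 = 0
n=36: ⌊1353/320⌋−⌊1320/320⌋ = 4−4 = 0
  …
n=44: ⌊1617/320⌋−⌊1584/320⌋ = 5−4 = 1  ← one
n=45: ⌊1650/320⌋−⌊1617/320⌋ = 5−5 = 0
n=46: ⌊1683/320⌋−⌊1650/320⌋ = 5−5 = 0
  …
n=54: ⌊1947/320⌋−⌊1914/320⌋ = 6−5 = 1  ← one
n=55: ⌊1980/320⌋−⌊1947/320⌋ = 6−6 = 0
n=56: ⌊2013/320⌋−⌊1980/320⌋ = 6−6 = 0
  …
n=63: ⌊2244/320⌋−⌊2211/320⌋ = 7−6 = 1  ← one
n=64: ⌊2277/320⌋−⌊2244/320⌋ = 7−7 = 0
n=65: ⌊2310/320⌋−⌊2277/320⌋ = 7−7 = 0
  …
n=73: ⌊2574/320⌋−⌊2541/320⌋ = 8−7 = 1  ← one
n=74: ⌊2607/320⌋−⌊2574/320⌋ = 8−8 = 0
n=75: ⌊2640/320⌋−⌊2607/320⌋ = 8−8 = 0
  …
n=83: ⌊2904/320⌋−⌊2871/320⌋ = 9−8 = 1  ← one
positions of the first 9 ones: 5 15 25 34 44 54 63 73 83


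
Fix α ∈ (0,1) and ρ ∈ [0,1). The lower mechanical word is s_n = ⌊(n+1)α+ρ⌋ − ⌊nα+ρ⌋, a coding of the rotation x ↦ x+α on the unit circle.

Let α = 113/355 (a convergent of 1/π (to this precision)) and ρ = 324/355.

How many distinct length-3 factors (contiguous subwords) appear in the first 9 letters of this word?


t_n = ⌊(n·113+324)/355⌋ for n = 0 … 9:
  n=0…9: ⌊324/355⌋=0 ⌊437/355⌋=1 ⌊550/355⌋=1 ⌊663/355⌋=1 ⌊776/355⌋=2 ⌊889/355⌋=2 ⌊1002/355⌋=2 ⌊1115/355⌋=3 ⌊1228/355⌋=3 ⌊1341/355⌋=3
s_n = t_(n+1) − t_n for n = 0 … 8 gives
prefix = 100100100
slide a length-3 window over [0..2] … [6..8] (7 windows); first occurrence of each distinct factor:
  [  0..  2] 100
  [  1..  3] 001
  [  2..  4] 010
  (the other 4 windows repeat one of these)
distinct factors: {001, 010, 100}
count = 3  (Sturmian bound for length 3 is 4)

3


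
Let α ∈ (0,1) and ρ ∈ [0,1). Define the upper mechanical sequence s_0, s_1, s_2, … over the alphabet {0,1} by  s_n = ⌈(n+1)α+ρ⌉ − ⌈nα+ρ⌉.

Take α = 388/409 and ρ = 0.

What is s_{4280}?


1

(n+1)α + ρ = (4281·388) / 409 = 1661028/409
nα + ρ     = (4280·388) / 409 = 1660640/409
⌈1661028/409⌉ = 4062,  ⌈1660640/409⌉ = 4061
s_{4280} = 4062 − 4061 = 1


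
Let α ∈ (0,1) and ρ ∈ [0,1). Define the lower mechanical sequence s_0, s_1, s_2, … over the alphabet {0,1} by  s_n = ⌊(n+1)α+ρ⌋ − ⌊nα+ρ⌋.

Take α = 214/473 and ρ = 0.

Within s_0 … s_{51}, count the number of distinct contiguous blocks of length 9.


t_n = ⌊(n·214)/473⌋ for n = 0 … 52:
  n=0…9: ⌊0/473⌋=0 ⌊214/473⌋=0 ⌊428/473⌋=0 ⌊642/473⌋=1 ⌊856/473⌋=1 ⌊1070/473⌋=2 ⌊1284/473⌋=2 ⌊1498/473⌋=3 ⌊1712/473⌋=3 ⌊1926/473⌋=4
  n=10…19: ⌊2140/473⌋=4 ⌊2354/473⌋=4 ⌊2568/473⌋=5 ⌊2782/473⌋=5 ⌊2996/473⌋=6 ⌊3210/473⌋=6 ⌊3424/473⌋=7 ⌊3638/473⌋=7 ⌊3852/473⌋=8 ⌊4066/473⌋=8
  n=20…29: ⌊4280/473⌋=9 ⌊4494/473⌋=9 ⌊4708/473⌋=9 ⌊4922/473⌋=10 ⌊5136/473⌋=10 ⌊5350/473⌋=11 ⌊5564/473⌋=11 ⌊5778/473⌋=12 ⌊5992/473⌋=12 ⌊6206/473⌋=13
  n=30…39: ⌊6420/473⌋=13 ⌊6634/473⌋=14 ⌊6848/473⌋=14 ⌊7062/473⌋=14 ⌊7276/473⌋=15 ⌊7490/473⌋=15 ⌊7704/473⌋=16 ⌊7918/473⌋=16 ⌊8132/473⌋=17 ⌊8346/473⌋=17
  n=40…49: ⌊8560/473⌋=18 ⌊8774/473⌋=18 ⌊8988/473⌋=19 ⌊9202/473⌋=19 ⌊9416/473⌋=19 ⌊9630/473⌋=20 ⌊9844/473⌋=20 ⌊10058/473⌋=21 ⌊10272/473⌋=21 ⌊10486/473⌋=22
  n=50…52: ⌊10700/473⌋=22 ⌊10914/473⌋=23 ⌊11128/473⌋=23
s_n = t_(n+1) − t_n for n = 0 … 51 gives
prefix = 0010101010010101010100101010101001010101010010101010
slide a length-9 window over [0..8] … [43..51] (44 windows); first occurrence of each distinct factor:
  [  0..  8] 001010101
  [  1..  9] 010101010
  [  2.. 10] 101010100
  [  3.. 11] 010101001
  [  4.. 12] 101010010
  [  5.. 13] 010100101
  [  6.. 14] 101001010
  [  7.. 15] 010010101
  [  8.. 16] 100101010
  [ 11.. 19] 101010101
  (the other 34 windows repeat one of these)
distinct factors: {001010101, 010010101, 010100101, 010101001, 010101010, 100101010, 101001010, 101010010, 101010100, 101010101}
count = 10  (Sturmian bound for length 9 is 10)

10


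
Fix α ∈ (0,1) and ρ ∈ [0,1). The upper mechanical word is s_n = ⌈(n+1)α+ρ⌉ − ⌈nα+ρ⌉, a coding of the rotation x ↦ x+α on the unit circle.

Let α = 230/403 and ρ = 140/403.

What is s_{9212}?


1

(n+1)α + ρ = (9213·230 + 140) / 403 = 2119130/403
nα + ρ     = (9212·230 + 140) / 403 = 2118900/403
⌈2119130/403⌉ = 5259,  ⌈2118900/403⌉ = 5258
s_{9212} = 5259 − 5258 = 1


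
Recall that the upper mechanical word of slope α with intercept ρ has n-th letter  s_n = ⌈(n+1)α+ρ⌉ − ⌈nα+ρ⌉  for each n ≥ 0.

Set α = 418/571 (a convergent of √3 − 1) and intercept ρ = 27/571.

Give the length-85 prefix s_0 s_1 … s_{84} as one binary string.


0110111011101110110111011101110110111011101101110111011101101110111011101101110111011

n=0: ⌈(1·418+27)/571⌉ − ⌈(0·418+27)/571⌉ = ⌈445/571⌉ − ⌈27/571⌉ = 1 − 1 = 0
n=1: ⌈(2·418+27)/571⌉ − ⌈(1·418+27)/571⌉ = ⌈863/571⌉ − ⌈445/571⌉ = 2 − 1 = 1
n=2: ⌈(3·418+27)/571⌉ − ⌈(2·418+27)/571⌉ = ⌈1281/571⌉ − ⌈863/571⌉ = 3 − 2 = 1
n=3: ⌈(4·418+27)/571⌉ − ⌈(3·418+27)/571⌉ = ⌈1699/571⌉ − ⌈1281/571⌉ = 3 − 3 = 0
n=4: ⌈(5·418+27)/571⌉ − ⌈(4·418+27)/571⌉ = ⌈2117/571⌉ − ⌈1699/571⌉ = 4 − 3 = 1
n=5: ⌈(6·418+27)/571⌉ − ⌈(5·418+27)/571⌉ = ⌈2535/571⌉ − ⌈2117/571⌉ = 5 − 4 = 1
n=6: ⌈(7·418+27)/571⌉ − ⌈(6·418+27)/571⌉ = ⌈2953/571⌉ − ⌈2535/571⌉ = 6 − 5 = 1
n=7: ⌈(8·418+27)/571⌉ − ⌈(7·418+27)/571⌉ = ⌈3371/571⌉ − ⌈2953/571⌉ = 6 − 6 = 0
n=8: ⌈(9·418+27)/571⌉ − ⌈(8·418+27)/571⌉ = ⌈3789/571⌉ − ⌈3371/571⌉ = 7 − 6 = 1
n=9: ⌈(10·418+27)/571⌉ − ⌈(9·418+27)/571⌉ = ⌈4207/571⌉ − ⌈3789/571⌉ = 8 − 7 = 1
n=10: ⌈(11·418+27)/571⌉ − ⌈(10·418+27)/571⌉ = ⌈4625/571⌉ − ⌈4207/571⌉ = 9 − 8 = 1
n=11: ⌈(12·418+27)/571⌉ − ⌈(11·418+27)/571⌉ = ⌈5043/571⌉ − ⌈4625/571⌉ = 9 − 9 = 0
n=12: ⌈(13·418+27)/571⌉ − ⌈(12·418+27)/571⌉ = ⌈5461/571⌉ − ⌈5043/571⌉ = 10 − 9 = 1
n=13: ⌈(14·418+27)/571⌉ − ⌈(13·418+27)/571⌉ = ⌈5879/571⌉ − ⌈5461/571⌉ = 11 − 10 = 1
n=14: ⌈(15·418+27)/571⌉ − ⌈(14·418+27)/571⌉ = ⌈6297/571⌉ − ⌈5879/571⌉ = 12 − 11 = 1
n=15: ⌈(16·418+27)/571⌉ − ⌈(15·418+27)/571⌉ = ⌈6715/571⌉ − ⌈6297/571⌉ = 12 − 12 = 0
n=16: ⌈(17·418+27)/571⌉ − ⌈(16·418+27)/571⌉ = ⌈7133/571⌉ − ⌈6715/571⌉ = 13 − 12 = 1
n=17: ⌈(18·418+27)/571⌉ − ⌈(17·418+27)/571⌉ = ⌈7551/571⌉ − ⌈7133/571⌉ = 14 − 13 = 1
n=18: ⌈(19·418+27)/571⌉ − ⌈(18·418+27)/571⌉ = ⌈7969/571⌉ − ⌈7551/571⌉ = 14 − 14 = 0
n=19: ⌈(20·418+27)/571⌉ − ⌈(19·418+27)/571⌉ = ⌈8387/571⌉ − ⌈7969/571⌉ = 15 − 14 = 1
n=20: ⌈(21·418+27)/571⌉ − ⌈(20·418+27)/571⌉ = ⌈8805/571⌉ − ⌈8387/571⌉ = 16 − 15 = 1
n=21: ⌈(22·418+27)/571⌉ − ⌈(21·418+27)/571⌉ = ⌈9223/571⌉ − ⌈8805/571⌉ = 17 − 16 = 1
n=22: ⌈(23·418+27)/571⌉ − ⌈(22·418+27)/571⌉ = ⌈9641/571⌉ − ⌈9223/571⌉ = 17 − 17 = 0
n=23: ⌈(24·418+27)/571⌉ − ⌈(23·418+27)/571⌉ = ⌈10059/571⌉ − ⌈9641/571⌉ = 18 − 17 = 1
n=24: ⌈(25·418+27)/571⌉ − ⌈(24·418+27)/571⌉ = ⌈10477/571⌉ − ⌈10059/571⌉ = 19 − 18 = 1
n=25: ⌈(26·418+27)/571⌉ − ⌈(25·418+27)/571⌉ = ⌈10895/571⌉ − ⌈10477/571⌉ = 20 − 19 = 1
n=26: ⌈(27·418+27)/571⌉ − ⌈(26·418+27)/571⌉ = ⌈11313/571⌉ − ⌈10895/571⌉ = 20 − 20 = 0
n=27: ⌈(28·418+27)/571⌉ − ⌈(27·418+27)/571⌉ = ⌈11731/571⌉ − ⌈11313/571⌉ = 21 − 20 = 1
n=28: ⌈(29·418+27)/571⌉ − ⌈(28·418+27)/571⌉ = ⌈12149/571⌉ − ⌈11731/571⌉ = 22 − 21 = 1
n=29: ⌈(30·418+27)/571⌉ − ⌈(29·418+27)/571⌉ = ⌈12567/571⌉ − ⌈12149/571⌉ = 23 − 22 = 1
n=30: ⌈(31·418+27)/571⌉ − ⌈(30·418+27)/571⌉ = ⌈12985/571⌉ − ⌈12567/571⌉ = 23 − 23 = 0
n=31: ⌈(32·418+27)/571⌉ − ⌈(31·418+27)/571⌉ = ⌈13403/571⌉ − ⌈12985/571⌉ = 24 − 23 = 1
n=32: ⌈(33·418+27)/571⌉ − ⌈(32·418+27)/571⌉ = ⌈13821/571⌉ − ⌈13403/571⌉ = 25 − 24 = 1
n=33: ⌈(34·418+27)/571⌉ − ⌈(33·418+27)/571⌉ = ⌈14239/571⌉ − ⌈13821/571⌉ = 25 − 25 = 0
n=34: ⌈(35·418+27)/571⌉ − ⌈(34·418+27)/571⌉ = ⌈14657/571⌉ − ⌈14239/571⌉ = 26 − 25 = 1
n=35: ⌈(36·418+27)/571⌉ − ⌈(35·418+27)/571⌉ = ⌈15075/571⌉ − ⌈14657/571⌉ = 27 − 26 = 1
n=36: ⌈(37·418+27)/571⌉ − ⌈(36·418+27)/571⌉ = ⌈15493/571⌉ − ⌈15075/571⌉ = 28 − 27 = 1
n=37: ⌈(38·418+27)/571⌉ − ⌈(37·418+27)/571⌉ = ⌈15911/571⌉ − ⌈15493/571⌉ = 28 − 28 = 0
n=38: ⌈(39·418+27)/571⌉ − ⌈(38·418+27)/571⌉ = ⌈16329/571⌉ − ⌈15911/571⌉ = 29 − 28 = 1
n=39: ⌈(40·418+27)/571⌉ − ⌈(39·418+27)/571⌉ = ⌈16747/571⌉ − ⌈16329/571⌉ = 30 − 29 = 1
n=40: ⌈(41·418+27)/571⌉ − ⌈(40·418+27)/571⌉ = ⌈17165/571⌉ − ⌈16747/571⌉ = 31 − 30 = 1
n=41: ⌈(42·418+27)/571⌉ − ⌈(41·418+27)/571⌉ = ⌈17583/571⌉ − ⌈17165/571⌉ = 31 − 31 = 0
n=42: ⌈(43·418+27)/571⌉ − ⌈(42·418+27)/571⌉ = ⌈18001/571⌉ − ⌈17583/571⌉ = 32 − 31 = 1
n=43: ⌈(44·418+27)/571⌉ − ⌈(43·418+27)/571⌉ = ⌈18419/571⌉ − ⌈18001/571⌉ = 33 − 32 = 1
n=44: ⌈(45·418+27)/571⌉ − ⌈(44·418+27)/571⌉ = ⌈18837/571⌉ − ⌈18419/571⌉ = 33 − 33 = 0
n=45: ⌈(46·418+27)/571⌉ − ⌈(45·418+27)/571⌉ = ⌈19255/571⌉ − ⌈18837/571⌉ = 34 − 33 = 1
n=46: ⌈(47·418+27)/571⌉ − ⌈(46·418+27)/571⌉ = ⌈19673/571⌉ − ⌈19255/571⌉ = 35 − 34 = 1
n=47: ⌈(48·418+27)/571⌉ − ⌈(47·418+27)/571⌉ = ⌈20091/571⌉ − ⌈19673/571⌉ = 36 − 35 = 1
n=48: ⌈(49·418+27)/571⌉ − ⌈(48·418+27)/571⌉ = ⌈20509/571⌉ − ⌈20091/571⌉ = 36 − 36 = 0
n=49: ⌈(50·418+27)/571⌉ − ⌈(49·418+27)/571⌉ = ⌈20927/571⌉ − ⌈20509/571⌉ = 37 − 36 = 1
n=50: ⌈(51·418+27)/571⌉ − ⌈(50·418+27)/571⌉ = ⌈21345/571⌉ − ⌈20927/571⌉ = 38 − 37 = 1
n=51: ⌈(52·418+27)/571⌉ − ⌈(51·418+27)/571⌉ = ⌈21763/571⌉ − ⌈21345/571⌉ = 39 − 38 = 1
n=52: ⌈(53·418+27)/571⌉ − ⌈(52·418+27)/571⌉ = ⌈22181/571⌉ − ⌈21763/571⌉ = 39 − 39 = 0
n=53: ⌈(54·418+27)/571⌉ − ⌈(53·418+27)/571⌉ = ⌈22599/571⌉ − ⌈22181/571⌉ = 40 − 39 = 1
n=54: ⌈(55·418+27)/571⌉ − ⌈(54·418+27)/571⌉ = ⌈23017/571⌉ − ⌈22599/571⌉ = 41 − 40 = 1
n=55: ⌈(56·418+27)/571⌉ − ⌈(55·418+27)/571⌉ = ⌈23435/571⌉ − ⌈23017/571⌉ = 42 − 41 = 1
n=56: ⌈(57·418+27)/571⌉ − ⌈(56·418+27)/571⌉ = ⌈23853/571⌉ − ⌈23435/571⌉ = 42 − 42 = 0
n=57: ⌈(58·418+27)/571⌉ − ⌈(57·418+27)/571⌉ = ⌈24271/571⌉ − ⌈23853/571⌉ = 43 − 42 = 1
n=58: ⌈(59·418+27)/571⌉ − ⌈(58·418+27)/571⌉ = ⌈24689/571⌉ − ⌈24271/571⌉ = 44 − 43 = 1
n=59: ⌈(60·418+27)/571⌉ − ⌈(59·418+27)/571⌉ = ⌈25107/571⌉ − ⌈24689/571⌉ = 44 − 44 = 0
n=60: ⌈(61·418+27)/571⌉ − ⌈(60·418+27)/571⌉ = ⌈25525/571⌉ − ⌈25107/571⌉ = 45 − 44 = 1
n=61: ⌈(62·418+27)/571⌉ − ⌈(61·418+27)/571⌉ = ⌈25943/571⌉ − ⌈25525/571⌉ = 46 − 45 = 1
n=62: ⌈(63·418+27)/571⌉ − ⌈(62·418+27)/571⌉ = ⌈26361/571⌉ − ⌈25943/571⌉ = 47 − 46 = 1
n=63: ⌈(64·418+27)/571⌉ − ⌈(63·418+27)/571⌉ = ⌈26779/571⌉ − ⌈26361/571⌉ = 47 − 47 = 0
n=64: ⌈(65·418+27)/571⌉ − ⌈(64·418+27)/571⌉ = ⌈27197/571⌉ − ⌈26779/571⌉ = 48 − 47 = 1
n=65: ⌈(66·418+27)/571⌉ − ⌈(65·418+27)/571⌉ = ⌈27615/571⌉ − ⌈27197/571⌉ = 49 − 48 = 1
n=66: ⌈(67·418+27)/571⌉ − ⌈(66·418+27)/571⌉ = ⌈28033/571⌉ − ⌈27615/571⌉ = 50 − 49 = 1
n=67: ⌈(68·418+27)/571⌉ − ⌈(67·418+27)/571⌉ = ⌈28451/571⌉ − ⌈28033/571⌉ = 50 − 50 = 0
n=68: ⌈(69·418+27)/571⌉ − ⌈(68·418+27)/571⌉ = ⌈28869/571⌉ − ⌈28451/571⌉ = 51 − 50 = 1
n=69: ⌈(70·418+27)/571⌉ − ⌈(69·418+27)/571⌉ = ⌈29287/571⌉ − ⌈28869/571⌉ = 52 − 51 = 1
n=70: ⌈(71·418+27)/571⌉ − ⌈(70·418+27)/571⌉ = ⌈29705/571⌉ − ⌈29287/571⌉ = 53 − 52 = 1
n=71: ⌈(72·418+27)/571⌉ − ⌈(71·418+27)/571⌉ = ⌈30123/571⌉ − ⌈29705/571⌉ = 53 − 53 = 0
n=72: ⌈(73·418+27)/571⌉ − ⌈(72·418+27)/571⌉ = ⌈30541/571⌉ − ⌈30123/571⌉ = 54 − 53 = 1
n=73: ⌈(74·418+27)/571⌉ − ⌈(73·418+27)/571⌉ = ⌈30959/571⌉ − ⌈30541/571⌉ = 55 − 54 = 1
n=74: ⌈(75·418+27)/571⌉ − ⌈(74·418+27)/571⌉ = ⌈31377/571⌉ − ⌈30959/571⌉ = 55 − 55 = 0
n=75: ⌈(76·418+27)/571⌉ − ⌈(75·418+27)/571⌉ = ⌈31795/571⌉ − ⌈31377/571⌉ = 56 − 55 = 1
n=76: ⌈(77·418+27)/571⌉ − ⌈(76·418+27)/571⌉ = ⌈32213/571⌉ − ⌈31795/571⌉ = 57 − 56 = 1
n=77: ⌈(78·418+27)/571⌉ − ⌈(77·418+27)/571⌉ = ⌈32631/571⌉ − ⌈32213/571⌉ = 58 − 57 = 1
n=78: ⌈(79·418+27)/571⌉ − ⌈(78·418+27)/571⌉ = ⌈33049/571⌉ − ⌈32631/571⌉ = 58 − 58 = 0
n=79: ⌈(80·418+27)/571⌉ − ⌈(79·418+27)/571⌉ = ⌈33467/571⌉ − ⌈33049/571⌉ = 59 − 58 = 1
n=80: ⌈(81·418+27)/571⌉ − ⌈(80·418+27)/571⌉ = ⌈33885/571⌉ − ⌈33467/571⌉ = 60 − 59 = 1
n=81: ⌈(82·418+27)/571⌉ − ⌈(81·418+27)/571⌉ = ⌈34303/571⌉ − ⌈33885/571⌉ = 61 − 60 = 1
n=82: ⌈(83·418+27)/571⌉ − ⌈(82·418+27)/571⌉ = ⌈34721/571⌉ − ⌈34303/571⌉ = 61 − 61 = 0
n=83: ⌈(84·418+27)/571⌉ − ⌈(83·418+27)/571⌉ = ⌈35139/571⌉ − ⌈34721/571⌉ = 62 − 61 = 1
n=84: ⌈(85·418+27)/571⌉ − ⌈(84·418+27)/571⌉ = ⌈35557/571⌉ − ⌈35139/571⌉ = 63 − 62 = 1


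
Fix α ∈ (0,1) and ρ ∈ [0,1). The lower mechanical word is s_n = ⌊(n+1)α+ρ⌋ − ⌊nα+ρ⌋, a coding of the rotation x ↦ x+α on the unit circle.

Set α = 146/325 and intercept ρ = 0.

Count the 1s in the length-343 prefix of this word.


154

#1s = Σ_{n=0}^{342} s_n = Σ_{n=0}^{342} (⌊(n+1)α+ρ⌋ − ⌊nα+ρ⌋)
the sum telescopes: every ⌊nα+ρ⌋ with 0 < n < 343 appears once with + and once with −, leaving ⌊343α+ρ⌋ − ⌊0·α+ρ⌋
343α + ρ = (343·146) / 325 = 50078/325
ρ = 0/325
⌊50078/325⌋ = 154,  ⌊0/325⌋ = 0
#1s = 154 − 0 = 154


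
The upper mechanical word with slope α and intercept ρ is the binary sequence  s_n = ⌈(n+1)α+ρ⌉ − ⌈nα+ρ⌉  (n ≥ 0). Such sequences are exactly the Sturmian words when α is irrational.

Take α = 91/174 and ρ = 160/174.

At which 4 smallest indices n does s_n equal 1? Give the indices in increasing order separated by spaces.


n=0: ⌈251/174⌉−⌈160/174⌉ = 2−1 = 1  ← one
n=1: ⌈342/174⌉−⌈251/174⌉ = 2−2 = 0
n=2: ⌈433/174⌉−⌈342/174⌉ = 3−2 = 1  ← one
n=3: ⌈524/174⌉−⌈433/174⌉ = 4−3 = 1  ← one
n=4: ⌈615/174⌉−⌈524/174⌉ = 4−4 = 0
n=5: ⌈706/174⌉−⌈615/174⌉ = 5−4 = 1  ← one
positions of the first 4 ones: 0 2 3 5

0 2 3 5


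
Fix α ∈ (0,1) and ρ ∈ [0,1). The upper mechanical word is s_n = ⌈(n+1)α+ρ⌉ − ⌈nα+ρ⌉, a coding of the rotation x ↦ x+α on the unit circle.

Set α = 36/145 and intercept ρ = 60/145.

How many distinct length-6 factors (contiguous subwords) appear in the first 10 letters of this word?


4

t_n = ⌈(n·36+60)/145⌉ for n = 0 … 10:
  n=0…9: ⌈60/145⌉=1 ⌈96/145⌉=1 ⌈132/145⌉=1 ⌈168/145⌉=2 ⌈204/145⌉=2 ⌈240/145⌉=2 ⌈276/145⌉=2 ⌈312/145⌉=3 ⌈348/145⌉=3 ⌈384/145⌉=3
  n=10: ⌈420/145⌉=3
s_n = t_(n+1) − t_n for n = 0 … 9 gives
prefix = 0010001000
slide a length-6 window over [0..5] … [4..9] (5 windows); first occurrence of each distinct factor:
  [  0..  5] 001000
  [  1..  6] 010001
  [  2..  7] 100010
  [  3..  8] 000100
  (the other 1 window repeats one of these)
distinct factors: {000100, 001000, 010001, 100010}
count = 4  (Sturmian bound for length 6 is 7)


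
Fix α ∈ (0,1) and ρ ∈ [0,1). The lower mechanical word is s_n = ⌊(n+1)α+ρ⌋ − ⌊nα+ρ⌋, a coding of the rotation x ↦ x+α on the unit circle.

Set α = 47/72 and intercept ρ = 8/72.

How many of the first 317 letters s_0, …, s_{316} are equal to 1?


#1s = Σ_{n=0}^{316} s_n = Σ_{n=0}^{316} (⌊(n+1)α+ρ⌋ − ⌊nα+ρ⌋)
the sum telescopes: every ⌊nα+ρ⌋ with 0 < n < 317 appears once with + and once with −, leaving ⌊317α+ρ⌋ − ⌊0·α+ρ⌋
317α + ρ = (317·47 + 8) / 72 = 14907/72
ρ = 8/72
⌊14907/72⌋ = 207,  ⌊8/72⌋ = 0
#1s = 207 − 0 = 207

207


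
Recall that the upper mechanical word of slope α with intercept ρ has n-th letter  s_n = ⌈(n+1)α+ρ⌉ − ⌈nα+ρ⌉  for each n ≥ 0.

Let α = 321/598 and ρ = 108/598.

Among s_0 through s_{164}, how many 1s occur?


88

#1s = Σ_{n=0}^{164} s_n = Σ_{n=0}^{164} (⌈(n+1)α+ρ⌉ − ⌈nα+ρ⌉)
the sum telescopes: every ⌈nα+ρ⌉ with 0 < n < 165 appears once with + and once with −, leaving ⌈165α+ρ⌉ − ⌈0·α+ρ⌉
165α + ρ = (165·321 + 108) / 598 = 53073/598
ρ = 108/598
⌈53073/598⌉ = 89,  ⌈108/598⌉ = 1
#1s = 89 − 1 = 88


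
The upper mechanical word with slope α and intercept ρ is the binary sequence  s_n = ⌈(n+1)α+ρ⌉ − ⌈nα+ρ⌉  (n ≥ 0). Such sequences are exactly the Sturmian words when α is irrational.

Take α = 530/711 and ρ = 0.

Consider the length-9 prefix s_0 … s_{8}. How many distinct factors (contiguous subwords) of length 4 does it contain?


t_n = ⌈(n·530)/711⌉ for n = 0 … 9:
  n=0…9: ⌈0/711⌉=0 ⌈530/711⌉=1 ⌈1060/711⌉=2 ⌈1590/711⌉=3 ⌈2120/711⌉=3 ⌈2650/711⌉=4 ⌈3180/711⌉=5 ⌈3710/711⌉=6 ⌈4240/711⌉=6 ⌈4770/711⌉=7
s_n = t_(n+1) − t_n for n = 0 … 8 gives
prefix = 111011101
slide a length-4 window over [0..3] … [5..8] (6 windows); first occurrence of each distinct factor:
  [  0..  3] 1110
  [  1..  4] 1101
  [  2..  5] 1011
  [  3..  6] 0111
  (the other 2 windows repeat one of these)
distinct factors: {0111, 1011, 1101, 1110}
count = 4  (Sturmian bound for length 4 is 5)

4


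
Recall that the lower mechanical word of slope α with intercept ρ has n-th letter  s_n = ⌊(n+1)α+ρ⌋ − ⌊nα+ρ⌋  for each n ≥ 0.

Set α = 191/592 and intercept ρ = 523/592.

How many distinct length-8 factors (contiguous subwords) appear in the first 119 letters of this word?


t_n = ⌊(n·191+523)/592⌋ for n = 0 … 119:
  n=0…9: ⌊523/592⌋=0 ⌊714/592⌋=1 ⌊905/592⌋=1 ⌊1096/592⌋=1 ⌊1287/592⌋=2 ⌊1478/592⌋=2 ⌊1669/592⌋=2 ⌊1860/592⌋=3 ⌊2051/592⌋=3 ⌊2242/592⌋=3
  n=10…19: ⌊2433/592⌋=4 ⌊2624/592⌋=4 ⌊2815/592⌋=4 ⌊3006/592⌋=5 ⌊3197/592⌋=5 ⌊3388/592⌋=5 ⌊3579/592⌋=6 ⌊3770/592⌋=6 ⌊3961/592⌋=6 ⌊4152/592⌋=7
  n=20…29: ⌊4343/592⌋=7 ⌊4534/592⌋=7 ⌊4725/592⌋=7 ⌊4916/592⌋=8 ⌊5107/592⌋=8 ⌊5298/592⌋=8 ⌊5489/592⌋=9 ⌊5680/592⌋=9 ⌊5871/592⌋=9 ⌊6062/592⌋=10
  n=30…39: ⌊6253/592⌋=10 ⌊6444/592⌋=10 ⌊6635/592⌋=11 ⌊6826/592⌋=11 ⌊7017/592⌋=11 ⌊7208/592⌋=12 ⌊7399/592⌋=12 ⌊7590/592⌋=12 ⌊7781/592⌋=13 ⌊7972/592⌋=13
  n=40…49: ⌊8163/592⌋=13 ⌊8354/592⌋=14 ⌊8545/592⌋=14 ⌊8736/592⌋=14 ⌊8927/592⌋=15 ⌊9118/592⌋=15 ⌊9309/592⌋=15 ⌊9500/592⌋=16 ⌊9691/592⌋=16 ⌊9882/592⌋=16
  n=50…59: ⌊10073/592⌋=17 ⌊10264/592⌋=17 ⌊10455/592⌋=17 ⌊10646/592⌋=17 ⌊10837/592⌋=18 ⌊11028/592⌋=18 ⌊11219/592⌋=18 ⌊11410/592⌋=19 ⌊11601/592⌋=19 ⌊11792/592⌋=19
  n=60…69: ⌊11983/592⌋=20 ⌊12174/592⌋=20 ⌊12365/592⌋=20 ⌊12556/592⌋=21 ⌊12747/592⌋=21 ⌊12938/592⌋=21 ⌊13129/592⌋=22 ⌊13320/592⌋=22 ⌊13511/592⌋=22 ⌊13702/592⌋=23
  n=70…79: ⌊13893/592⌋=23 ⌊14084/592⌋=23 ⌊14275/592⌋=24 ⌊14466/592⌋=24 ⌊14657/592⌋=24 ⌊14848/592⌋=25 ⌊15039/592⌋=25 ⌊15230/592⌋=25 ⌊15421/592⌋=26 ⌊15612/592⌋=26
  n=80…89: ⌊15803/592⌋=26 ⌊15994/592⌋=27 ⌊16185/592⌋=27 ⌊16376/592⌋=27 ⌊16567/592⌋=27 ⌊16758/592⌋=28 ⌊16949/592⌋=28 ⌊17140/592⌋=28 ⌊17331/592⌋=29 ⌊17522/592⌋=29
  n=90…99: ⌊17713/592⌋=29 ⌊17904/592⌋=30 ⌊18095/592⌋=30 ⌊18286/592⌋=30 ⌊18477/592⌋=31 ⌊18668/592⌋=31 ⌊18859/592⌋=31 ⌊19050/592⌋=32 ⌊19241/592⌋=32 ⌊19432/592⌋=32
  n=100…109: ⌊19623/592⌋=33 ⌊19814/592⌋=33 ⌊20005/592⌋=33 ⌊20196/592⌋=34 ⌊20387/592⌋=34 ⌊20578/592⌋=34 ⌊20769/592⌋=35 ⌊20960/592⌋=35 ⌊21151/592⌋=35 ⌊21342/592⌋=36
  n=110…119: ⌊21533/592⌋=36 ⌊21724/592⌋=36 ⌊21915/592⌋=37 ⌊22106/592⌋=37 ⌊22297/592⌋=37 ⌊22488/592⌋=37 ⌊22679/592⌋=38 ⌊22870/592⌋=38 ⌊23061/592⌋=38 ⌊23252/592⌋=39
s_n = t_(n+1) − t_n for n = 0 … 118 gives
prefix = 10010010010010010010001001001001001001001001001001000100100100100100100100100100100010010010010010010010010010010001001
slide a length-8 window over [0..7] … [111..118] (112 windows); first occurrence of each distinct factor:
  [  0..  7] 10010010
  [  1..  8] 00100100
  [  2..  9] 01001001
  [ 14.. 21] 01001000
  [ 15.. 22] 10010001
  [ 16.. 23] 00100010
  [ 17.. 24] 01000100
  [ 18.. 25] 10001001
  [ 19.. 26] 00010010
  (the other 103 windows repeat one of these)
distinct factors: {00010010, 00100010, 00100100, 01000100, 01001000, 01001001, 10001001, 10010001, 10010010}
count = 9  (Sturmian bound for length 8 is 9)

9


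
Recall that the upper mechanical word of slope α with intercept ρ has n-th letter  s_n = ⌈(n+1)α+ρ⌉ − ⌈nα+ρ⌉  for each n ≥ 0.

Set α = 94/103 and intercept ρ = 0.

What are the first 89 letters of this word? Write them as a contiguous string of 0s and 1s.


11111111111011111111110111111111110111111111101111111111101111111111011111111111011111111

n=0: ⌈(1·94)/103⌉ − ⌈(0·94)/103⌉ = ⌈94/103⌉ − ⌈0/103⌉ = 1 − 0 = 1
n=1: ⌈(2·94)/103⌉ − ⌈(1·94)/103⌉ = ⌈188/103⌉ − ⌈94/103⌉ = 2 − 1 = 1
n=2: ⌈(3·94)/103⌉ − ⌈(2·94)/103⌉ = ⌈282/103⌉ − ⌈188/103⌉ = 3 − 2 = 1
n=3: ⌈(4·94)/103⌉ − ⌈(3·94)/103⌉ = ⌈376/103⌉ − ⌈282/103⌉ = 4 − 3 = 1
n=4: ⌈(5·94)/103⌉ − ⌈(4·94)/103⌉ = ⌈470/103⌉ − ⌈376/103⌉ = 5 − 4 = 1
n=5: ⌈(6·94)/103⌉ − ⌈(5·94)/103⌉ = ⌈564/103⌉ − ⌈470/103⌉ = 6 − 5 = 1
n=6: ⌈(7·94)/103⌉ − ⌈(6·94)/103⌉ = ⌈658/103⌉ − ⌈564/103⌉ = 7 − 6 = 1
n=7: ⌈(8·94)/103⌉ − ⌈(7·94)/103⌉ = ⌈752/103⌉ − ⌈658/103⌉ = 8 − 7 = 1
n=8: ⌈(9·94)/103⌉ − ⌈(8·94)/103⌉ = ⌈846/103⌉ − ⌈752/103⌉ = 9 − 8 = 1
n=9: ⌈(10·94)/103⌉ − ⌈(9·94)/103⌉ = ⌈940/103⌉ − ⌈846/103⌉ = 10 − 9 = 1
n=10: ⌈(11·94)/103⌉ − ⌈(10·94)/103⌉ = ⌈1034/103⌉ − ⌈940/103⌉ = 11 − 10 = 1
n=11: ⌈(12·94)/103⌉ − ⌈(11·94)/103⌉ = ⌈1128/103⌉ − ⌈1034/103⌉ = 11 − 11 = 0
n=12: ⌈(13·94)/103⌉ − ⌈(12·94)/103⌉ = ⌈1222/103⌉ − ⌈1128/103⌉ = 12 − 11 = 1
n=13: ⌈(14·94)/103⌉ − ⌈(13·94)/103⌉ = ⌈1316/103⌉ − ⌈1222/103⌉ = 13 − 12 = 1
n=14: ⌈(15·94)/103⌉ − ⌈(14·94)/103⌉ = ⌈1410/103⌉ − ⌈1316/103⌉ = 14 − 13 = 1
n=15: ⌈(16·94)/103⌉ − ⌈(15·94)/103⌉ = ⌈1504/103⌉ − ⌈1410/103⌉ = 15 − 14 = 1
n=16: ⌈(17·94)/103⌉ − ⌈(16·94)/103⌉ = ⌈1598/103⌉ − ⌈1504/103⌉ = 16 − 15 = 1
n=17: ⌈(18·94)/103⌉ − ⌈(17·94)/103⌉ = ⌈1692/103⌉ − ⌈1598/103⌉ = 17 − 16 = 1
n=18: ⌈(19·94)/103⌉ − ⌈(18·94)/103⌉ = ⌈1786/103⌉ − ⌈1692/103⌉ = 18 − 17 = 1
n=19: ⌈(20·94)/103⌉ − ⌈(19·94)/103⌉ = ⌈1880/103⌉ − ⌈1786/103⌉ = 19 − 18 = 1
n=20: ⌈(21·94)/103⌉ − ⌈(20·94)/103⌉ = ⌈1974/103⌉ − ⌈1880/103⌉ = 20 − 19 = 1
n=21: ⌈(22·94)/103⌉ − ⌈(21·94)/103⌉ = ⌈2068/103⌉ − ⌈1974/103⌉ = 21 − 20 = 1
n=22: ⌈(23·94)/103⌉ − ⌈(22·94)/103⌉ = ⌈2162/103⌉ − ⌈2068/103⌉ = 21 − 21 = 0
n=23: ⌈(24·94)/103⌉ − ⌈(23·94)/103⌉ = ⌈2256/103⌉ − ⌈2162/103⌉ = 22 − 21 = 1
n=24: ⌈(25·94)/103⌉ − ⌈(24·94)/103⌉ = ⌈2350/103⌉ − ⌈2256/103⌉ = 23 − 22 = 1
n=25: ⌈(26·94)/103⌉ − ⌈(25·94)/103⌉ = ⌈2444/103⌉ − ⌈2350/103⌉ = 24 − 23 = 1
n=26: ⌈(27·94)/103⌉ − ⌈(26·94)/103⌉ = ⌈2538/103⌉ − ⌈2444/103⌉ = 25 − 24 = 1
n=27: ⌈(28·94)/103⌉ − ⌈(27·94)/103⌉ = ⌈2632/103⌉ − ⌈2538/103⌉ = 26 − 25 = 1
n=28: ⌈(29·94)/103⌉ − ⌈(28·94)/103⌉ = ⌈2726/103⌉ − ⌈2632/103⌉ = 27 − 26 = 1
n=29: ⌈(30·94)/103⌉ − ⌈(29·94)/103⌉ = ⌈2820/103⌉ − ⌈2726/103⌉ = 28 − 27 = 1
n=30: ⌈(31·94)/103⌉ − ⌈(30·94)/103⌉ = ⌈2914/103⌉ − ⌈2820/103⌉ = 29 − 28 = 1
n=31: ⌈(32·94)/103⌉ − ⌈(31·94)/103⌉ = ⌈3008/103⌉ − ⌈2914/103⌉ = 30 − 29 = 1
n=32: ⌈(33·94)/103⌉ − ⌈(32·94)/103⌉ = ⌈3102/103⌉ − ⌈3008/103⌉ = 31 − 30 = 1
n=33: ⌈(34·94)/103⌉ − ⌈(33·94)/103⌉ = ⌈3196/103⌉ − ⌈3102/103⌉ = 32 − 31 = 1
n=34: ⌈(35·94)/103⌉ − ⌈(34·94)/103⌉ = ⌈3290/103⌉ − ⌈3196/103⌉ = 32 − 32 = 0
n=35: ⌈(36·94)/103⌉ − ⌈(35·94)/103⌉ = ⌈3384/103⌉ − ⌈3290/103⌉ = 33 − 32 = 1
n=36: ⌈(37·94)/103⌉ − ⌈(36·94)/103⌉ = ⌈3478/103⌉ − ⌈3384/103⌉ = 34 − 33 = 1
n=37: ⌈(38·94)/103⌉ − ⌈(37·94)/103⌉ = ⌈3572/103⌉ − ⌈3478/103⌉ = 35 − 34 = 1
n=38: ⌈(39·94)/103⌉ − ⌈(38·94)/103⌉ = ⌈3666/103⌉ − ⌈3572/103⌉ = 36 − 35 = 1
n=39: ⌈(40·94)/103⌉ − ⌈(39·94)/103⌉ = ⌈3760/103⌉ − ⌈3666/103⌉ = 37 − 36 = 1
n=40: ⌈(41·94)/103⌉ − ⌈(40·94)/103⌉ = ⌈3854/103⌉ − ⌈3760/103⌉ = 38 − 37 = 1
n=41: ⌈(42·94)/103⌉ − ⌈(41·94)/103⌉ = ⌈3948/103⌉ − ⌈3854/103⌉ = 39 − 38 = 1
n=42: ⌈(43·94)/103⌉ − ⌈(42·94)/103⌉ = ⌈4042/103⌉ − ⌈3948/103⌉ = 40 − 39 = 1
n=43: ⌈(44·94)/103⌉ − ⌈(43·94)/103⌉ = ⌈4136/103⌉ − ⌈4042/103⌉ = 41 − 40 = 1
n=44: ⌈(45·94)/103⌉ − ⌈(44·94)/103⌉ = ⌈4230/103⌉ − ⌈4136/103⌉ = 42 − 41 = 1
n=45: ⌈(46·94)/103⌉ − ⌈(45·94)/103⌉ = ⌈4324/103⌉ − ⌈4230/103⌉ = 42 − 42 = 0
n=46: ⌈(47·94)/103⌉ − ⌈(46·94)/103⌉ = ⌈4418/103⌉ − ⌈4324/103⌉ = 43 − 42 = 1
n=47: ⌈(48·94)/103⌉ − ⌈(47·94)/103⌉ = ⌈4512/103⌉ − ⌈4418/103⌉ = 44 − 43 = 1
n=48: ⌈(49·94)/103⌉ − ⌈(48·94)/103⌉ = ⌈4606/103⌉ − ⌈4512/103⌉ = 45 − 44 = 1
n=49: ⌈(50·94)/103⌉ − ⌈(49·94)/103⌉ = ⌈4700/103⌉ − ⌈4606/103⌉ = 46 − 45 = 1
n=50: ⌈(51·94)/103⌉ − ⌈(50·94)/103⌉ = ⌈4794/103⌉ − ⌈4700/103⌉ = 47 − 46 = 1
n=51: ⌈(52·94)/103⌉ − ⌈(51·94)/103⌉ = ⌈4888/103⌉ − ⌈4794/103⌉ = 48 − 47 = 1
n=52: ⌈(53·94)/103⌉ − ⌈(52·94)/103⌉ = ⌈4982/103⌉ − ⌈4888/103⌉ = 49 − 48 = 1
n=53: ⌈(54·94)/103⌉ − ⌈(53·94)/103⌉ = ⌈5076/103⌉ − ⌈4982/103⌉ = 50 − 49 = 1
n=54: ⌈(55·94)/103⌉ − ⌈(54·94)/103⌉ = ⌈5170/103⌉ − ⌈5076/103⌉ = 51 − 50 = 1
n=55: ⌈(56·94)/103⌉ − ⌈(55·94)/103⌉ = ⌈5264/103⌉ − ⌈5170/103⌉ = 52 − 51 = 1
n=56: ⌈(57·94)/103⌉ − ⌈(56·94)/103⌉ = ⌈5358/103⌉ − ⌈5264/103⌉ = 53 − 52 = 1
n=57: ⌈(58·94)/103⌉ − ⌈(57·94)/103⌉ = ⌈5452/103⌉ − ⌈5358/103⌉ = 53 − 53 = 0
n=58: ⌈(59·94)/103⌉ − ⌈(58·94)/103⌉ = ⌈5546/103⌉ − ⌈5452/103⌉ = 54 − 53 = 1
n=59: ⌈(60·94)/103⌉ − ⌈(59·94)/103⌉ = ⌈5640/103⌉ − ⌈5546/103⌉ = 55 − 54 = 1
n=60: ⌈(61·94)/103⌉ − ⌈(60·94)/103⌉ = ⌈5734/103⌉ − ⌈5640/103⌉ = 56 − 55 = 1
n=61: ⌈(62·94)/103⌉ − ⌈(61·94)/103⌉ = ⌈5828/103⌉ − ⌈5734/103⌉ = 57 − 56 = 1
n=62: ⌈(63·94)/103⌉ − ⌈(62·94)/103⌉ = ⌈5922/103⌉ − ⌈5828/103⌉ = 58 − 57 = 1
n=63: ⌈(64·94)/103⌉ − ⌈(63·94)/103⌉ = ⌈6016/103⌉ − ⌈5922/103⌉ = 59 − 58 = 1
n=64: ⌈(65·94)/103⌉ − ⌈(64·94)/103⌉ = ⌈6110/103⌉ − ⌈6016/103⌉ = 60 − 59 = 1
n=65: ⌈(66·94)/103⌉ − ⌈(65·94)/103⌉ = ⌈6204/103⌉ − ⌈6110/103⌉ = 61 − 60 = 1
n=66: ⌈(67·94)/103⌉ − ⌈(66·94)/103⌉ = ⌈6298/103⌉ − ⌈6204/103⌉ = 62 − 61 = 1
n=67: ⌈(68·94)/103⌉ − ⌈(67·94)/103⌉ = ⌈6392/103⌉ − ⌈6298/103⌉ = 63 − 62 = 1
n=68: ⌈(69·94)/103⌉ − ⌈(68·94)/103⌉ = ⌈6486/103⌉ − ⌈6392/103⌉ = 63 − 63 = 0
n=69: ⌈(70·94)/103⌉ − ⌈(69·94)/103⌉ = ⌈6580/103⌉ − ⌈6486/103⌉ = 64 − 63 = 1
n=70: ⌈(71·94)/103⌉ − ⌈(70·94)/103⌉ = ⌈6674/103⌉ − ⌈6580/103⌉ = 65 − 64 = 1
n=71: ⌈(72·94)/103⌉ − ⌈(71·94)/103⌉ = ⌈6768/103⌉ − ⌈6674/103⌉ = 66 − 65 = 1
n=72: ⌈(73·94)/103⌉ − ⌈(72·94)/103⌉ = ⌈6862/103⌉ − ⌈6768/103⌉ = 67 − 66 = 1
n=73: ⌈(74·94)/103⌉ − ⌈(73·94)/103⌉ = ⌈6956/103⌉ − ⌈6862/103⌉ = 68 − 67 = 1
n=74: ⌈(75·94)/103⌉ − ⌈(74·94)/103⌉ = ⌈7050/103⌉ − ⌈6956/103⌉ = 69 − 68 = 1
n=75: ⌈(76·94)/103⌉ − ⌈(75·94)/103⌉ = ⌈7144/103⌉ − ⌈7050/103⌉ = 70 − 69 = 1
n=76: ⌈(77·94)/103⌉ − ⌈(76·94)/103⌉ = ⌈7238/103⌉ − ⌈7144/103⌉ = 71 − 70 = 1
n=77: ⌈(78·94)/103⌉ − ⌈(77·94)/103⌉ = ⌈7332/103⌉ − ⌈7238/103⌉ = 72 − 71 = 1
n=78: ⌈(79·94)/103⌉ − ⌈(78·94)/103⌉ = ⌈7426/103⌉ − ⌈7332/103⌉ = 73 − 72 = 1
n=79: ⌈(80·94)/103⌉ − ⌈(79·94)/103⌉ = ⌈7520/103⌉ − ⌈7426/103⌉ = 74 − 73 = 1
n=80: ⌈(81·94)/103⌉ − ⌈(80·94)/103⌉ = ⌈7614/103⌉ − ⌈7520/103⌉ = 74 − 74 = 0
n=81: ⌈(82·94)/103⌉ − ⌈(81·94)/103⌉ = ⌈7708/103⌉ − ⌈7614/103⌉ = 75 − 74 = 1
n=82: ⌈(83·94)/103⌉ − ⌈(82·94)/103⌉ = ⌈7802/103⌉ − ⌈7708/103⌉ = 76 − 75 = 1
n=83: ⌈(84·94)/103⌉ − ⌈(83·94)/103⌉ = ⌈7896/103⌉ − ⌈7802/103⌉ = 77 − 76 = 1
n=84: ⌈(85·94)/103⌉ − ⌈(84·94)/103⌉ = ⌈7990/103⌉ − ⌈7896/103⌉ = 78 − 77 = 1
n=85: ⌈(86·94)/103⌉ − ⌈(85·94)/103⌉ = ⌈8084/103⌉ − ⌈7990/103⌉ = 79 − 78 = 1
n=86: ⌈(87·94)/103⌉ − ⌈(86·94)/103⌉ = ⌈8178/103⌉ − ⌈8084/103⌉ = 80 − 79 = 1
n=87: ⌈(88·94)/103⌉ − ⌈(87·94)/103⌉ = ⌈8272/103⌉ − ⌈8178/103⌉ = 81 − 80 = 1
n=88: ⌈(89·94)/103⌉ − ⌈(88·94)/103⌉ = ⌈8366/103⌉ − ⌈8272/103⌉ = 82 − 81 = 1


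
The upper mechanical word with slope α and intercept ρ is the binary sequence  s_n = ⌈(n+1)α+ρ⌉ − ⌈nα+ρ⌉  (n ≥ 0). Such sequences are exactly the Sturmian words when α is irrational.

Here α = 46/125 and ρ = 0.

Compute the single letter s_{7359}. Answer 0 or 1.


(n+1)α + ρ = (7360·46) / 125 = 338560/125
nα + ρ     = (7359·46) / 125 = 338514/125
⌈338560/125⌉ = 2709,  ⌈338514/125⌉ = 2709
s_{7359} = 2709 − 2709 = 0

0


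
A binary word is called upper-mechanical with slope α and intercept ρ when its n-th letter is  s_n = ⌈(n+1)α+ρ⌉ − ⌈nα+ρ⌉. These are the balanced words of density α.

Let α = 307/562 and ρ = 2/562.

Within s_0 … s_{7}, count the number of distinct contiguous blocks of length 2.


2

t_n = ⌈(n·307+2)/562⌉ for n = 0 … 8:
  n=0…8: ⌈2/562⌉=1 ⌈309/562⌉=1 ⌈616/562⌉=2 ⌈923/562⌉=2 ⌈1230/562⌉=3 ⌈1537/562⌉=3 ⌈1844/562⌉=4 ⌈2151/562⌉=4 ⌈2458/562⌉=5
s_n = t_(n+1) − t_n for n = 0 … 7 gives
prefix = 01010101
slide a length-2 window over [0..1] … [6..7] (7 windows); first occurrence of each distinct factor:
  [  0..  1] 01
  [  1..  2] 10
  (the other 5 windows repeat one of these)
distinct factors: {01, 10}
count = 2  (Sturmian bound for length 2 is 3)


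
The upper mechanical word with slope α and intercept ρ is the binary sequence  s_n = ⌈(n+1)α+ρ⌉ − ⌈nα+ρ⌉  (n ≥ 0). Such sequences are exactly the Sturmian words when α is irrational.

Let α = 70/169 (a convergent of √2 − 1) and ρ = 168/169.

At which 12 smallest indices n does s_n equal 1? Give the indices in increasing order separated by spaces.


0 2 4 7 9 12 14 16 19 21 24 26

n=0: ⌈238/169⌉−⌈168/169⌉ = 2−1 = 1  ← one
n=1: ⌈308/169⌉−⌈238/169⌉ = 2−2 = 0
n=2: ⌈378/169⌉−⌈308/169⌉ = 3−2 = 1  ← one
n=3: ⌈448/169⌉−⌈378/169⌉ = 3−3 = 0
n=4: ⌈518/169⌉−⌈448/169⌉ = 4−3 = 1  ← one
n=5: ⌈588/169⌉−⌈518/169⌉ = 4−4 = 0
n=6: ⌈658/169⌉−⌈588/169⌉ = 4−4 = 0
n=7: ⌈728/169⌉−⌈658/169⌉ = 5−4 = 1  ← one
n=8: ⌈798/169⌉−⌈728/169⌉ = 5−5 = 0
n=9: ⌈868/169⌉−⌈798/169⌉ = 6−5 = 1  ← one
n=10: ⌈938/169⌉−⌈868/169⌉ = 6−6 = 0
n=11: ⌈1008/169⌉−⌈938/169⌉ = 6−6 = 0
n=12: ⌈1078/169⌉−⌈1008/169⌉ = 7−6 = 1  ← one
n=13: ⌈1148/169⌉−⌈1078/169⌉ = 7−7 = 0
n=14: ⌈1218/169⌉−⌈1148/169⌉ = 8−7 = 1  ← one
n=15: ⌈1288/169⌉−⌈1218/169⌉ = 8−8 = 0
n=16: ⌈1358/169⌉−⌈1288/169⌉ = 9−8 = 1  ← one
n=17: ⌈1428/169⌉−⌈1358/169⌉ = 9−9 = 0
n=18: ⌈1498/169⌉−⌈1428/169⌉ = 9−9 = 0
n=19: ⌈1568/169⌉−⌈1498/169⌉ = 10−9 = 1  ← one
n=20: ⌈1638/169⌉−⌈1568/169⌉ = 10−10 = 0
n=21: ⌈1708/169⌉−⌈1638/169⌉ = 11−10 = 1  ← one
n=22: ⌈1778/169⌉−⌈1708/169⌉ = 11−11 = 0
n=23: ⌈1848/169⌉−⌈1778/169⌉ = 11−11 = 0
n=24: ⌈1918/169⌉−⌈1848/169⌉ = 12−11 = 1  ← one
n=25: ⌈1988/169⌉−⌈1918/169⌉ = 12−12 = 0
n=26: ⌈2058/169⌉−⌈1988/169⌉ = 13−12 = 1  ← one
positions of the first 12 ones: 0 2 4 7 9 12 14 16 19 21 24 26


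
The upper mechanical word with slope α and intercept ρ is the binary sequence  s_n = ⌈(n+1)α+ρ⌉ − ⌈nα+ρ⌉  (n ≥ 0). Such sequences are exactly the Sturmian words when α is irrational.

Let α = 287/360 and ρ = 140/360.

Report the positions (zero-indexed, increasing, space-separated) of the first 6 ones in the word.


0 2 3 4 5 7

n=0: ⌈427/360⌉−⌈140/360⌉ = 2−1 = 1  ← one
n=1: ⌈714/360⌉−⌈427/360⌉ = 2−2 = 0
n=2: ⌈1001/360⌉−⌈714/360⌉ = 3−2 = 1  ← one
n=3: ⌈1288/360⌉−⌈1001/360⌉ = 4−3 = 1  ← one
n=4: ⌈1575/360⌉−⌈1288/360⌉ = 5−4 = 1  ← one
n=5: ⌈1862/360⌉−⌈1575/360⌉ = 6−5 = 1  ← one
n=6: ⌈2149/360⌉−⌈1862/360⌉ = 6−6 = 0
n=7: ⌈2436/360⌉−⌈2149/360⌉ = 7−6 = 1  ← one
positions of the first 6 ones: 0 2 3 4 5 7


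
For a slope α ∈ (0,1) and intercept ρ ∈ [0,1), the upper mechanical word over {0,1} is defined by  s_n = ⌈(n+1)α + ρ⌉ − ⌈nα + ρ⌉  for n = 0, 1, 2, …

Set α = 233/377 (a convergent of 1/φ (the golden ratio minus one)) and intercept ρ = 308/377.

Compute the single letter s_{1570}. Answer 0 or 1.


0

(n+1)α + ρ = (1571·233 + 308) / 377 = 366351/377
nα + ρ     = (1570·233 + 308) / 377 = 366118/377
⌈366351/377⌉ = 972,  ⌈366118/377⌉ = 972
s_{1570} = 972 − 972 = 0


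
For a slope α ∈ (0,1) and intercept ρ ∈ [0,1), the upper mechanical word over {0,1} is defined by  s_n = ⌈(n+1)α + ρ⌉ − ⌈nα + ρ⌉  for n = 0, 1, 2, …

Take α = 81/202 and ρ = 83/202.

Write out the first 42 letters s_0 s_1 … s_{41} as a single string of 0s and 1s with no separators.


010100101001010010100101001010010100101001

n=0: ⌈(1·81+83)/202⌉ − ⌈(0·81+83)/202⌉ = ⌈164/202⌉ − ⌈83/202⌉ = 1 − 1 = 0
n=1: ⌈(2·81+83)/202⌉ − ⌈(1·81+83)/202⌉ = ⌈245/202⌉ − ⌈164/202⌉ = 2 − 1 = 1
n=2: ⌈(3·81+83)/202⌉ − ⌈(2·81+83)/202⌉ = ⌈326/202⌉ − ⌈245/202⌉ = 2 − 2 = 0
n=3: ⌈(4·81+83)/202⌉ − ⌈(3·81+83)/202⌉ = ⌈407/202⌉ − ⌈326/202⌉ = 3 − 2 = 1
n=4: ⌈(5·81+83)/202⌉ − ⌈(4·81+83)/202⌉ = ⌈488/202⌉ − ⌈407/202⌉ = 3 − 3 = 0
n=5: ⌈(6·81+83)/202⌉ − ⌈(5·81+83)/202⌉ = ⌈569/202⌉ − ⌈488/202⌉ = 3 − 3 = 0
n=6: ⌈(7·81+83)/202⌉ − ⌈(6·81+83)/202⌉ = ⌈650/202⌉ − ⌈569/202⌉ = 4 − 3 = 1
n=7: ⌈(8·81+83)/202⌉ − ⌈(7·81+83)/202⌉ = ⌈731/202⌉ − ⌈650/202⌉ = 4 − 4 = 0
n=8: ⌈(9·81+83)/202⌉ − ⌈(8·81+83)/202⌉ = ⌈812/202⌉ − ⌈731/202⌉ = 5 − 4 = 1
n=9: ⌈(10·81+83)/202⌉ − ⌈(9·81+83)/202⌉ = ⌈893/202⌉ − ⌈812/202⌉ = 5 − 5 = 0
n=10: ⌈(11·81+83)/202⌉ − ⌈(10·81+83)/202⌉ = ⌈974/202⌉ − ⌈893/202⌉ = 5 − 5 = 0
n=11: ⌈(12·81+83)/202⌉ − ⌈(11·81+83)/202⌉ = ⌈1055/202⌉ − ⌈974/202⌉ = 6 − 5 = 1
n=12: ⌈(13·81+83)/202⌉ − ⌈(12·81+83)/202⌉ = ⌈1136/202⌉ − ⌈1055/202⌉ = 6 − 6 = 0
n=13: ⌈(14·81+83)/202⌉ − ⌈(13·81+83)/202⌉ = ⌈1217/202⌉ − ⌈1136/202⌉ = 7 − 6 = 1
n=14: ⌈(15·81+83)/202⌉ − ⌈(14·81+83)/202⌉ = ⌈1298/202⌉ − ⌈1217/202⌉ = 7 − 7 = 0
n=15: ⌈(16·81+83)/202⌉ − ⌈(15·81+83)/202⌉ = ⌈1379/202⌉ − ⌈1298/202⌉ = 7 − 7 = 0
n=16: ⌈(17·81+83)/202⌉ − ⌈(16·81+83)/202⌉ = ⌈1460/202⌉ − ⌈1379/202⌉ = 8 − 7 = 1
n=17: ⌈(18·81+83)/202⌉ − ⌈(17·81+83)/202⌉ = ⌈1541/202⌉ − ⌈1460/202⌉ = 8 − 8 = 0
n=18: ⌈(19·81+83)/202⌉ − ⌈(18·81+83)/202⌉ = ⌈1622/202⌉ − ⌈1541/202⌉ = 9 − 8 = 1
n=19: ⌈(20·81+83)/202⌉ − ⌈(19·81+83)/202⌉ = ⌈1703/202⌉ − ⌈1622/202⌉ = 9 − 9 = 0
n=20: ⌈(21·81+83)/202⌉ − ⌈(20·81+83)/202⌉ = ⌈1784/202⌉ − ⌈1703/202⌉ = 9 − 9 = 0
n=21: ⌈(22·81+83)/202⌉ − ⌈(21·81+83)/202⌉ = ⌈1865/202⌉ − ⌈1784/202⌉ = 10 − 9 = 1
n=22: ⌈(23·81+83)/202⌉ − ⌈(22·81+83)/202⌉ = ⌈1946/202⌉ − ⌈1865/202⌉ = 10 − 10 = 0
n=23: ⌈(24·81+83)/202⌉ − ⌈(23·81+83)/202⌉ = ⌈2027/202⌉ − ⌈1946/202⌉ = 11 − 10 = 1
n=24: ⌈(25·81+83)/202⌉ − ⌈(24·81+83)/202⌉ = ⌈2108/202⌉ − ⌈2027/202⌉ = 11 − 11 = 0
n=25: ⌈(26·81+83)/202⌉ − ⌈(25·81+83)/202⌉ = ⌈2189/202⌉ − ⌈2108/202⌉ = 11 − 11 = 0
n=26: ⌈(27·81+83)/202⌉ − ⌈(26·81+83)/202⌉ = ⌈2270/202⌉ − ⌈2189/202⌉ = 12 − 11 = 1
n=27: ⌈(28·81+83)/202⌉ − ⌈(27·81+83)/202⌉ = ⌈2351/202⌉ − ⌈2270/202⌉ = 12 − 12 = 0
n=28: ⌈(29·81+83)/202⌉ − ⌈(28·81+83)/202⌉ = ⌈2432/202⌉ − ⌈2351/202⌉ = 13 − 12 = 1
n=29: ⌈(30·81+83)/202⌉ − ⌈(29·81+83)/202⌉ = ⌈2513/202⌉ − ⌈2432/202⌉ = 13 − 13 = 0
n=30: ⌈(31·81+83)/202⌉ − ⌈(30·81+83)/202⌉ = ⌈2594/202⌉ − ⌈2513/202⌉ = 13 − 13 = 0
n=31: ⌈(32·81+83)/202⌉ − ⌈(31·81+83)/202⌉ = ⌈2675/202⌉ − ⌈2594/202⌉ = 14 − 13 = 1
n=32: ⌈(33·81+83)/202⌉ − ⌈(32·81+83)/202⌉ = ⌈2756/202⌉ − ⌈2675/202⌉ = 14 − 14 = 0
n=33: ⌈(34·81+83)/202⌉ − ⌈(33·81+83)/202⌉ = ⌈2837/202⌉ − ⌈2756/202⌉ = 15 − 14 = 1
n=34: ⌈(35·81+83)/202⌉ − ⌈(34·81+83)/202⌉ = ⌈2918/202⌉ − ⌈2837/202⌉ = 15 − 15 = 0
n=35: ⌈(36·81+83)/202⌉ − ⌈(35·81+83)/202⌉ = ⌈2999/202⌉ − ⌈2918/202⌉ = 15 − 15 = 0
n=36: ⌈(37·81+83)/202⌉ − ⌈(36·81+83)/202⌉ = ⌈3080/202⌉ − ⌈2999/202⌉ = 16 − 15 = 1
n=37: ⌈(38·81+83)/202⌉ − ⌈(37·81+83)/202⌉ = ⌈3161/202⌉ − ⌈3080/202⌉ = 16 − 16 = 0
n=38: ⌈(39·81+83)/202⌉ − ⌈(38·81+83)/202⌉ = ⌈3242/202⌉ − ⌈3161/202⌉ = 17 − 16 = 1
n=39: ⌈(40·81+83)/202⌉ − ⌈(39·81+83)/202⌉ = ⌈3323/202⌉ − ⌈3242/202⌉ = 17 − 17 = 0
n=40: ⌈(41·81+83)/202⌉ − ⌈(40·81+83)/202⌉ = ⌈3404/202⌉ − ⌈3323/202⌉ = 17 − 17 = 0
n=41: ⌈(42·81+83)/202⌉ − ⌈(41·81+83)/202⌉ = ⌈3485/202⌉ − ⌈3404/202⌉ = 18 − 17 = 1
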